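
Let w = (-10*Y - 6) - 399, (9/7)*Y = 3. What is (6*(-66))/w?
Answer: 1188/1285 ≈ 0.92451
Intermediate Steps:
Y = 7/3 (Y = (7/9)*3 = 7/3 ≈ 2.3333)
w = -1285/3 (w = (-10*7/3 - 6) - 399 = (-70/3 - 6) - 399 = -88/3 - 399 = -1285/3 ≈ -428.33)
(6*(-66))/w = (6*(-66))/(-1285/3) = -396*(-3/1285) = 1188/1285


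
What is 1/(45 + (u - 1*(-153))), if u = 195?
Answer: 1/393 ≈ 0.0025445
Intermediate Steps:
1/(45 + (u - 1*(-153))) = 1/(45 + (195 - 1*(-153))) = 1/(45 + (195 + 153)) = 1/(45 + 348) = 1/393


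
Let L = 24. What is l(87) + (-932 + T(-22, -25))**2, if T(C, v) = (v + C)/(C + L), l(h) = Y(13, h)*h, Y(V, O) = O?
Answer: 3682197/4 ≈ 9.2055e+5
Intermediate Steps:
l(h) = h**2 (l(h) = h*h = h**2)
T(C, v) = (C + v)/(24 + C) (T(C, v) = (v + C)/(C + 24) = (C + v)/(24 + C))
l(87) + (-932 + T(-22, -25))**2 = 87**2 + (-932 + (-22 - 25)/(24 - 22))**2 = 7569 + (-932 - 47/2)**2 = 7569 + (-1911/2)**2 = 7569 + 3651921/4 = 3682197/4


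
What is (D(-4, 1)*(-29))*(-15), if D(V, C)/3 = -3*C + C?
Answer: -2610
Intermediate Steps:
D(V, C) = -6*C (D(V, C) = 3*(-3*C + C) = 3*(-2*C) = -6*C)
(D(-4, 1)*(-29))*(-15) = (-6*1*(-29))*(-15) = -6*(-29)*(-15) = 174*(-15) = -2610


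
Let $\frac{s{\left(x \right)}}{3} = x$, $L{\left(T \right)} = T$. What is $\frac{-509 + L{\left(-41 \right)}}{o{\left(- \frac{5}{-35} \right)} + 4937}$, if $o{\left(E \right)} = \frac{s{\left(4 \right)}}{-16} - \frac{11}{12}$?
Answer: $- \frac{75}{673} \approx -0.11144$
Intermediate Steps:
$s{\left(x \right)} = 3 x$
$o{\left(E \right)} = - \frac{5}{3}$ ($o{\left(E \right)} = \frac{3 \cdot 4}{-16} - \frac{11}{12} = 12 \left(- \frac{1}{16}\right) - \frac{11}{12} = - \frac{3}{4} - \frac{11}{12} = - \frac{5}{3}$)
$\frac{-509 + L{\left(-41 \right)}}{o{\left(- \frac{5}{-35} \right)} + 4937} = \frac{-509 - 41}{- \frac{5}{3} + 4937} = - \frac{550}{\frac{14806}{3}} = \left(-550\right) \frac{3}{14806} = - \frac{75}{673}$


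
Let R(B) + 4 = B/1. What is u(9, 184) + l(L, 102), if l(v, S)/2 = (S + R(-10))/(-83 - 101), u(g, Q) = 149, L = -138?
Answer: 3405/23 ≈ 148.04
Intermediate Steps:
R(B) = -4 + B (R(B) = -4 + B/1 = -4 + B*1 = -4 + B)
l(v, S) = 7/46 - S/92 (l(v, S) = 2*((S + (-4 - 10))/(-83 - 101)) = 2*((S - 14)/(-184)) = 2*((-14 + S)*(-1/184)) = 2*(7/92 - S/184) = 7/46 - S/92)
u(9, 184) + l(L, 102) = 149 + (7/46 - 1/92*102) = 149 + (7/46 - 51/46) = 149 - 22/23 = 3405/23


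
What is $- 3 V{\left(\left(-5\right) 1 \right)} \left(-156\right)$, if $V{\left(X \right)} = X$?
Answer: $-2340$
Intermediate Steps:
$- 3 V{\left(\left(-5\right) 1 \right)} \left(-156\right) = - 3 \left(\left(-5\right) 1\right) \left(-156\right) = \left(-3\right) \left(-5\right) \left(-156\right) = 15 \left(-156\right) = -2340$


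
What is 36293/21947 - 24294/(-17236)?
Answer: 579363283/189139246 ≈ 3.0632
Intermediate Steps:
36293/21947 - 24294/(-17236) = 36293*(1/21947) - 24294*(-1/17236) = 36293/21947 + 12147/8618 = 579363283/189139246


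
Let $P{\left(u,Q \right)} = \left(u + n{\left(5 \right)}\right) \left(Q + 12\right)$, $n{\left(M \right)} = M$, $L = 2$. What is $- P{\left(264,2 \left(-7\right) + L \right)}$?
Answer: $0$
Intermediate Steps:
$P{\left(u,Q \right)} = \left(5 + u\right) \left(12 + Q\right)$ ($P{\left(u,Q \right)} = \left(u + 5\right) \left(Q + 12\right) = \left(5 + u\right) \left(12 + Q\right)$)
$- P{\left(264,2 \left(-7\right) + L \right)} = - (60 + 5 \left(2 \left(-7\right) + 2\right) + 12 \cdot 264 + \left(2 \left(-7\right) + 2\right) 264) = - (60 + 5 \left(-14 + 2\right) + 3168 + \left(-14 + 2\right) 264) = - (60 + 5 \left(-12\right) + 3168 - 3168) = - (60 - 60 + 3168 - 3168) = \left(-1\right) 0 = 0$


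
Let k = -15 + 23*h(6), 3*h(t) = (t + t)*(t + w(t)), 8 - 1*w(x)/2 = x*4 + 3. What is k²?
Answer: 8755681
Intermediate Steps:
w(x) = 10 - 8*x (w(x) = 16 - 2*(x*4 + 3) = 16 - 2*(4*x + 3) = 16 - 2*(3 + 4*x) = 16 + (-6 - 8*x) = 10 - 8*x)
h(t) = 2*t*(10 - 7*t)/3 (h(t) = ((t + t)*(t + (10 - 8*t)))/3 = ((2*t)*(10 - 7*t))/3 = (2*t*(10 - 7*t))/3 = 2*t*(10 - 7*t)/3)
k = -2959 (k = -15 + 23*((⅔)*6*(10 - 7*6)) = -15 + 23*((⅔)*6*(10 - 42)) = -15 + 23*((⅔)*6*(-32)) = -15 + 23*(-128) = -15 - 2944 = -2959)
k² = (-2959)² = 8755681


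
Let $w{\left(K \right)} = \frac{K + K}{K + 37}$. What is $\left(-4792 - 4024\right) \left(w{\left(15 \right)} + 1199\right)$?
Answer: $- \frac{137481112}{13} \approx -1.0575 \cdot 10^{7}$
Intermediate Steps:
$w{\left(K \right)} = \frac{2 K}{37 + K}$
$\left(-4792 - 4024\right) \left(w{\left(15 \right)} + 1199\right) = \left(-4792 - 4024\right) \left(2 \cdot 15 \frac{1}{37 + 15} + 1199\right) = - 8816 \left(2 \cdot 15 \cdot \frac{1}{52} + 1199\right) = - 8816 \left(\frac{15}{26} + 1199\right) = \left(-8816\right) \frac{31189}{26} = - \frac{137481112}{13}$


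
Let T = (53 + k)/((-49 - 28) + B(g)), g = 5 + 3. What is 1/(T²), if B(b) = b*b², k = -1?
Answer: 189225/2704 ≈ 69.980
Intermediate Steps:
g = 8
B(b) = b³
T = 52/435 (T = (53 - 1)/((-49 - 28) + 8³) = 52/(-77 + 512) = 52/435 ≈ 0.11954)
1/(T²) = 1/((52/435)²) = 1/(2704/189225) = 189225/2704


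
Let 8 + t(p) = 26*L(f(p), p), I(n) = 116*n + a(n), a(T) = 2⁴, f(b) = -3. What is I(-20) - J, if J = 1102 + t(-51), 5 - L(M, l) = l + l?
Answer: -6180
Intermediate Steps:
L(M, l) = 5 - 2*l (L(M, l) = 5 - (l + l) = 5 - 2*l)
a(T) = 16
I(n) = 16 + 116*n (I(n) = 116*n + 16 = 16 + 116*n)
t(p) = 122 - 52*p (t(p) = -8 + 26*(5 - 2*p) = -8 + (130 - 52*p) = 122 - 52*p)
J = 3876 (J = 1102 + (122 - 52*(-51)) = 1102 + (122 + 2652) = 1102 + 2774 = 3876)
I(-20) - J = (16 + 116*(-20)) - 1*3876 = (16 - 2320) - 3876 = -2304 - 3876 = -6180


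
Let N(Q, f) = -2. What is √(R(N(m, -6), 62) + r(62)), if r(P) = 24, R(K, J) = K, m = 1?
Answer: √22 ≈ 4.6904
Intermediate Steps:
√(R(N(m, -6), 62) + r(62)) = √(-2 + 24) = √22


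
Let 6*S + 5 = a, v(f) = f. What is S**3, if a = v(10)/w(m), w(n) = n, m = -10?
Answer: -1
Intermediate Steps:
a = -1 (a = 10/(-10) = 10*(-1/10) = -1)
S = -1 (S = -5/6 + (1/6)*(-1) = -5/6 - 1/6 = -1)
S**3 = (-1)**3 = -1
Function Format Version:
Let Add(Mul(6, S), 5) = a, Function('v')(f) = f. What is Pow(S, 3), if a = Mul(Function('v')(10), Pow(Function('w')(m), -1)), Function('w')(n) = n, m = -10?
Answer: -1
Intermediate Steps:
a = -1 (a = Mul(10, Pow(-10, -1)) = Mul(10, Rational(-1, 10)) = -1)
S = -1 (S = Add(Rational(-5, 6), Mul(Rational(1, 6), -1)) = Add(Rational(-5, 6), Rational(-1, 6)) = -1)
Pow(S, 3) = Pow(-1, 3) = -1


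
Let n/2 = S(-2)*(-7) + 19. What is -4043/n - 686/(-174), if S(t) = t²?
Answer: 119305/522 ≈ 228.55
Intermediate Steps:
n = -18 (n = 2*((-2)²*(-7) + 19) = 2*(4*(-7) + 19) = 2*(-28 + 19) = 2*(-9) = -18)
-4043/n - 686/(-174) = -4043/(-18) - 686/(-174) = -4043*(-1/18) - 686*(-1/174) = 4043/18 + 343/87 = 119305/522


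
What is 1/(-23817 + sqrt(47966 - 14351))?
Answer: -7939/189071958 - sqrt(415)/63023986 ≈ -4.2313e-5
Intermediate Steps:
1/(-23817 + sqrt(47966 - 14351)) = 1/(-23817 + sqrt(33615)) = 1/(-23817 + 9*sqrt(415))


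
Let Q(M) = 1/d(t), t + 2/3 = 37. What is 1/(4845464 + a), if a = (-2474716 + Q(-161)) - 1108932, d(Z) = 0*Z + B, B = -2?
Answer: 2/2523631 ≈ 7.9251e-7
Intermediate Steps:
t = 109/3 (t = -⅔ + 37 = 109/3 ≈ 36.333)
d(Z) = -2 (d(Z) = 0*Z - 2 = 0 - 2 = -2)
Q(M) = -½ (Q(M) = 1/(-2) = -½)
a = -7167297/2 (a = (-2474716 - ½) - 1108932 = -4949433/2 - 1108932 = -7167297/2 ≈ -3.5836e+6)
1/(4845464 + a) = 1/(4845464 - 7167297/2) = 1/(2523631/2) = 2/2523631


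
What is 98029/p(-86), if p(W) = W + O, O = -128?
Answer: -98029/214 ≈ -458.08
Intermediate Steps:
p(W) = -128 + W (p(W) = W - 128 = -128 + W)
98029/p(-86) = 98029/(-128 - 86) = 98029/(-214) = 98029*(-1/214) = -98029/214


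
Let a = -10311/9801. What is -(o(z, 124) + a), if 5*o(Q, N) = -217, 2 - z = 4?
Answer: 726124/16335 ≈ 44.452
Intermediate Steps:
z = -2 (z = 2 - 1*4 = 2 - 4 = -2)
o(Q, N) = -217/5 (o(Q, N) = (⅕)*(-217) = -217/5)
a = -3437/3267 (a = -10311*1/9801 = -3437/3267 ≈ -1.0520)
-(o(z, 124) + a) = -(-217/5 - 3437/3267) = -1*(-726124/16335) = 726124/16335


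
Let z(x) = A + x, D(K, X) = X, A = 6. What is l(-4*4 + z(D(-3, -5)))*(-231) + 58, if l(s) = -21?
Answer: 4909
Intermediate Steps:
z(x) = 6 + x
l(-4*4 + z(D(-3, -5)))*(-231) + 58 = -21*(-231) + 58 = 4851 + 58 = 4909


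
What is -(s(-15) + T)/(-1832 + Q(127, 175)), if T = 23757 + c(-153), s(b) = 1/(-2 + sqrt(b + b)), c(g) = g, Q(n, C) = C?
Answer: 401267/28169 - I*sqrt(30)/56338 ≈ 14.245 - 9.7221e-5*I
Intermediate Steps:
s(b) = 1/(-2 + sqrt(2)*sqrt(b)) (s(b) = 1/(-2 + sqrt(2*b)) = 1/(-2 + sqrt(2)*sqrt(b)))
T = 23604 (T = 23757 - 153 = 23604)
-(s(-15) + T)/(-1832 + Q(127, 175)) = -(1/(-2 + sqrt(2)*sqrt(-15)) + 23604)/(-1832 + 175) = -(1/(-2 + sqrt(2)*(I*sqrt(15))) + 23604)/(-1657) = -(1/(-2 + I*sqrt(30)) + 23604)*(-1)/1657 = -(23604 + 1/(-2 + I*sqrt(30)))*(-1)/1657 = -(-23604/1657 - 1/(1657*(-2 + I*sqrt(30)))) = 23604/1657 + 1/(1657*(-2 + I*sqrt(30)))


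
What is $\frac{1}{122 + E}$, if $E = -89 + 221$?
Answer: $\frac{1}{254} \approx 0.003937$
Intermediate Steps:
$E = 132$
$\frac{1}{122 + E} = \frac{1}{122 + 132} = \frac{1}{254}$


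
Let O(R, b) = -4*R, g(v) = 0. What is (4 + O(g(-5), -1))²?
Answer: 16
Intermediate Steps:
(4 + O(g(-5), -1))² = (4 - 4*0)² = (4 + 0)² = 4² = 16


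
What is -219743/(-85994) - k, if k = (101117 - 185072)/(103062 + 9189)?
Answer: 342860191/103794758 ≈ 3.3033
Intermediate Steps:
k = -27985/37417 (k = -83955/112251 = -83955*1/112251 = -27985/37417 ≈ -0.74792)
-219743/(-85994) - k = -219743/(-85994) - 1*(-27985/37417) = -219743*(-1/85994) + 27985/37417 = 219743/85994 + 27985/37417 = 342860191/103794758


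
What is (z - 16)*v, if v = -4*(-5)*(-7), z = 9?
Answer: 980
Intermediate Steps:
v = -140 (v = 20*(-7) = -140)
(z - 16)*v = (9 - 16)*(-140) = -7*(-140) = 980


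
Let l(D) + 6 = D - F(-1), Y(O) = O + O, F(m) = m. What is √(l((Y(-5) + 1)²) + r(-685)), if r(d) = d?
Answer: I*√609 ≈ 24.678*I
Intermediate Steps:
Y(O) = 2*O
l(D) = -5 + D (l(D) = -6 + (D - 1*(-1)) = -6 + (D + 1) = -6 + (1 + D) = -5 + D)
√(l((Y(-5) + 1)²) + r(-685)) = √((-5 + (2*(-5) + 1)²) - 685) = √((-5 + (-10 + 1)²) - 685) = √((-5 + (-9)²) - 685) = √((-5 + 81) - 685) = √(76 - 685) = √(-609) = I*√609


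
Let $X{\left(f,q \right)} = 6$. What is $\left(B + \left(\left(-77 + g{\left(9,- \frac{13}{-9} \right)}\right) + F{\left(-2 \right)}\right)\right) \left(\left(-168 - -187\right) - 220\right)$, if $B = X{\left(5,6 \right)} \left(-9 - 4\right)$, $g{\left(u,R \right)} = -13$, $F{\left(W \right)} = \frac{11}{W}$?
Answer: $\frac{69747}{2} \approx 34874.0$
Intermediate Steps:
$B = -78$ ($B = 6 \left(-9 - 4\right) = 6 \left(-13\right) = -78$)
$\left(B + \left(\left(-77 + g{\left(9,- \frac{13}{-9} \right)}\right) + F{\left(-2 \right)}\right)\right) \left(\left(-168 - -187\right) - 220\right) = \left(-78 + \left(\left(-77 - 13\right) + \frac{11}{-2}\right)\right) \left(\left(-168 - -187\right) - 220\right) = \left(-78 + \left(-90 + 11 \left(- \frac{1}{2}\right)\right)\right) \left(\left(-168 + 187\right) - 220\right) = \left(-78 - \frac{191}{2}\right) \left(19 - 220\right) = \left(-78 - \frac{191}{2}\right) \left(-201\right) = \left(- \frac{347}{2}\right) \left(-201\right) = \frac{69747}{2}$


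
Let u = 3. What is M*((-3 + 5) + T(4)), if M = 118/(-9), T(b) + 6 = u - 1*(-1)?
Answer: 0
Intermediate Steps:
T(b) = -2 (T(b) = -6 + (3 - 1*(-1)) = -6 + (3 + 1) = -6 + 4 = -2)
M = -118/9 (M = 118*(-⅑) = -118/9 ≈ -13.111)
M*((-3 + 5) + T(4)) = -118*((-3 + 5) - 2)/9 = -118*(2 - 2)/9 = -118/9*0 = 0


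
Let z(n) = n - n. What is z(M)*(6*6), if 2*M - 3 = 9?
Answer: 0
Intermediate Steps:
M = 6 (M = 3/2 + (1/2)*9 = 3/2 + 9/2 = 6)
z(n) = 0
z(M)*(6*6) = 0*(6*6) = 0*36 = 0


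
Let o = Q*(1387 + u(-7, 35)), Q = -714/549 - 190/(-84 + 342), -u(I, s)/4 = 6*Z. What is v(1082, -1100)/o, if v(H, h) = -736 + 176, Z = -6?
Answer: 1468880/8180133 ≈ 0.17957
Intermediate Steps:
u(I, s) = 144 (u(I, s) = -24*(-6) = -4*(-36) = 144)
v(H, h) = -560
Q = -5343/2623 (Q = -714*1/549 - 190/258 = -238/183 - 190*1/258 = -238/183 - 95/129 = -5343/2623 ≈ -2.0370)
o = -8180133/2623 (o = -5343*(1387 + 144)/2623 = -5343/2623*1531 = -8180133/2623 ≈ -3118.6)
v(1082, -1100)/o = -560/(-8180133/2623) = -560*(-2623/8180133) = 1468880/8180133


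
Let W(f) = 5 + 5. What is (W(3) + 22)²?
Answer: 1024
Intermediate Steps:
W(f) = 10
(W(3) + 22)² = (10 + 22)² = 32² = 1024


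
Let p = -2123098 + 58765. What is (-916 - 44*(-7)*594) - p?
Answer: 2246369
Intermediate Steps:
p = -2064333
(-916 - 44*(-7)*594) - p = (-916 - 44*(-7)*594) - 1*(-2064333) = (-916 + 308*594) + 2064333 = (-916 + 182952) + 2064333 = 182036 + 2064333 = 2246369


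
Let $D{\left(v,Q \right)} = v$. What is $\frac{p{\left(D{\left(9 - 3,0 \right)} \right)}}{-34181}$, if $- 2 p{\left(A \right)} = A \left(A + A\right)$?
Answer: $\frac{36}{34181} \approx 0.0010532$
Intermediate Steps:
$p{\left(A \right)} = - A^{2}$ ($p{\left(A \right)} = - \frac{A \left(A + A\right)}{2} = - \frac{A 2 A}{2} = - \frac{2 A^{2}}{2} = - A^{2}$)
$\frac{p{\left(D{\left(9 - 3,0 \right)} \right)}}{-34181} = \frac{\left(-1\right) \left(9 - 3\right)^{2}}{-34181} = - \left(9 - 3\right)^{2} \left(- \frac{1}{34181}\right) = - 6^{2} \left(- \frac{1}{34181}\right) = \left(-1\right) 36 \left(- \frac{1}{34181}\right) = \left(-36\right) \left(- \frac{1}{34181}\right) = \frac{36}{34181}$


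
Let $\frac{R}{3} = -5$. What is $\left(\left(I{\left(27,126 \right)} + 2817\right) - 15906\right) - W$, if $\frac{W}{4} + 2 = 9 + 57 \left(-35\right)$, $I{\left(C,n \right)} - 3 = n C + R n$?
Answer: $-3622$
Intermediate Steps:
$R = -15$ ($R = 3 \left(-5\right) = -15$)
$I{\left(C,n \right)} = 3 - 15 n + C n$ ($I{\left(C,n \right)} = 3 + \left(n C - 15 n\right) = 3 + \left(C n - 15 n\right) = 3 + \left(- 15 n + C n\right) = 3 - 15 n + C n$)
$W = -7952$ ($W = -8 + 4 \left(9 + 57 \left(-35\right)\right) = -8 + 4 \left(9 - 1995\right) = -8 + 4 \left(-1986\right) = -8 - 7944 = -7952$)
$\left(\left(I{\left(27,126 \right)} + 2817\right) - 15906\right) - W = \left(\left(\left(3 - 1890 + 27 \cdot 126\right) + 2817\right) - 15906\right) - -7952 = \left(\left(\left(3 - 1890 + 3402\right) + 2817\right) - 15906\right) + 7952 = \left(\left(1515 + 2817\right) - 15906\right) + 7952 = \left(4332 - 15906\right) + 7952 = -11574 + 7952 = -3622$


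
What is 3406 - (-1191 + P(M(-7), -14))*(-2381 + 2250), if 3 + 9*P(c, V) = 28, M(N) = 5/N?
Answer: -1370260/9 ≈ -1.5225e+5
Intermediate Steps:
P(c, V) = 25/9 (P(c, V) = -⅓ + (⅑)*28 = -⅓ + 28/9 = 25/9)
3406 - (-1191 + P(M(-7), -14))*(-2381 + 2250) = 3406 - (-1191 + 25/9)*(-2381 + 2250) = 3406 - (-10694)*(-131)/9 = 3406 - 1*1400914/9 = 3406 - 1400914/9 = -1370260/9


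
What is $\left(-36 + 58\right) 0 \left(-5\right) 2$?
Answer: $0$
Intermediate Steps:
$\left(-36 + 58\right) 0 \left(-5\right) 2 = 22 \cdot 0 \cdot 2 = 22 \cdot 0 = 0$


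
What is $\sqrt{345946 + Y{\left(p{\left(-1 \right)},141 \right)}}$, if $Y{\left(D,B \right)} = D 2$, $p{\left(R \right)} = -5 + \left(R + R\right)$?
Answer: $2 \sqrt{86483} \approx 588.16$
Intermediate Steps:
$p{\left(R \right)} = -5 + 2 R$
$Y{\left(D,B \right)} = 2 D$
$\sqrt{345946 + Y{\left(p{\left(-1 \right)},141 \right)}} = \sqrt{345946 + 2 \left(-5 + 2 \left(-1\right)\right)} = \sqrt{345946 + 2 \left(-5 - 2\right)} = \sqrt{345946 + 2 \left(-7\right)} = \sqrt{345946 - 14} = \sqrt{345932} = 2 \sqrt{86483}$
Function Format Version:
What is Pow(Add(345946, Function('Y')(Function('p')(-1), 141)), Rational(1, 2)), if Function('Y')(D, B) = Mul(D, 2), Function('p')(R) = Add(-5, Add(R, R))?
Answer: Mul(2, Pow(86483, Rational(1, 2))) ≈ 588.16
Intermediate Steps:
Function('p')(R) = Add(-5, Mul(2, R))
Function('Y')(D, B) = Mul(2, D)
Pow(Add(345946, Function('Y')(Function('p')(-1), 141)), Rational(1, 2)) = Pow(Add(345946, Mul(2, Add(-5, Mul(2, -1)))), Rational(1, 2)) = Pow(Add(345946, Mul(2, Add(-5, -2))), Rational(1, 2)) = Pow(Add(345946, Mul(2, -7)), Rational(1, 2)) = Pow(Add(345946, -14), Rational(1, 2)) = Pow(345932, Rational(1, 2)) = Mul(2, Pow(86483, Rational(1, 2)))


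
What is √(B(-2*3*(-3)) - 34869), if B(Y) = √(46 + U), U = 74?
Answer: √(-34869 + 2*√30) ≈ 186.7*I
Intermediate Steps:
B(Y) = 2*√30 (B(Y) = √(46 + 74) = √120 = 2*√30)
√(B(-2*3*(-3)) - 34869) = √(2*√30 - 34869) = √(-34869 + 2*√30)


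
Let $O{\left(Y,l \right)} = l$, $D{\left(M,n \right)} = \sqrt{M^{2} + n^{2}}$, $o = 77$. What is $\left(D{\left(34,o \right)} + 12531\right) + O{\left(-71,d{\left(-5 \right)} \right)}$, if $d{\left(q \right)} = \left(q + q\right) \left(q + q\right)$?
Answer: $12631 + \sqrt{7085} \approx 12715.0$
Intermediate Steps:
$d{\left(q \right)} = 4 q^{2}$ ($d{\left(q \right)} = 2 q 2 q = 4 q^{2}$)
$\left(D{\left(34,o \right)} + 12531\right) + O{\left(-71,d{\left(-5 \right)} \right)} = \left(\sqrt{34^{2} + 77^{2}} + 12531\right) + 4 \left(-5\right)^{2} = \left(\sqrt{1156 + 5929} + 12531\right) + 4 \cdot 25 = \left(\sqrt{7085} + 12531\right) + 100 = \left(12531 + \sqrt{7085}\right) + 100 = 12631 + \sqrt{7085}$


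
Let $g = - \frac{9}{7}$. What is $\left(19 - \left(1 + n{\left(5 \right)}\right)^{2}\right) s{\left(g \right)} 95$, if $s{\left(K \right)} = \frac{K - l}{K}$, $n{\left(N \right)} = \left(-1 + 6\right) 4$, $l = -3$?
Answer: $\frac{160360}{3} \approx 53453.0$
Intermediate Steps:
$n{\left(N \right)} = 20$ ($n{\left(N \right)} = 5 \cdot 4 = 20$)
$g = - \frac{9}{7}$ ($g = \left(-9\right) \frac{1}{7} = - \frac{9}{7} \approx -1.2857$)
$s{\left(K \right)} = \frac{3 + K}{K}$ ($s{\left(K \right)} = \frac{K - -3}{K} = \frac{K + 3}{K} = \frac{3 + K}{K}$)
$\left(19 - \left(1 + n{\left(5 \right)}\right)^{2}\right) s{\left(g \right)} 95 = \left(19 - \left(1 + 20\right)^{2}\right) \frac{3 - \frac{9}{7}}{- \frac{9}{7}} \cdot 95 = \left(19 - 21^{2}\right) \left(\left(- \frac{7}{9}\right) \frac{12}{7}\right) 95 = \left(19 - 441\right) \left(- \frac{4}{3}\right) 95 = \left(-422\right) \left(- \frac{4}{3}\right) 95 = \frac{1688}{3} \cdot 95 = \frac{160360}{3}$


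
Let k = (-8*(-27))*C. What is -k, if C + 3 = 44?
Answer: -8856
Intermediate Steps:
C = 41 (C = -3 + 44 = 41)
k = 8856 (k = -8*(-27)*41 = 216*41 = 8856)
-k = -1*8856 = -8856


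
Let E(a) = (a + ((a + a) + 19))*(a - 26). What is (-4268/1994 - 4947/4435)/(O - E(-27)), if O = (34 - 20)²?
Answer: 14396449/13663037550 ≈ 0.0010537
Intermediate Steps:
E(a) = (-26 + a)*(19 + 3*a) (E(a) = (a + (2*a + 19))*(-26 + a) = (a + (19 + 2*a))*(-26 + a) = (19 + 3*a)*(-26 + a) = (-26 + a)*(19 + 3*a))
O = 196 (O = 14² = 196)
(-4268/1994 - 4947/4435)/(O - E(-27)) = (-4268/1994 - 4947/4435)/(196 - (-494 - 59*(-27) + 3*(-27)²)) = (-4268*1/1994 - 4947*1/4435)/(196 - (-494 + 1593 + 3*729)) = (-2134/997 - 4947/4435)/(196 - (-494 + 1593 + 2187)) = -14396449/(4421695*(196 - 1*3286)) = -14396449/(4421695*(196 - 3286)) = -14396449/4421695/(-3090) = -14396449/4421695*(-1/3090) = 14396449/13663037550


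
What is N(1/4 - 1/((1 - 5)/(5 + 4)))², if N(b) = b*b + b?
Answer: 1225/16 ≈ 76.563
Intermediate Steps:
N(b) = b + b² (N(b) = b² + b = b + b²)
N(1/4 - 1/((1 - 5)/(5 + 4)))² = ((1/4 - 1/((1 - 5)/(5 + 4)))*(1 + (1/4 - 1/((1 - 5)/(5 + 4)))))² = ((1*(¼) - 1/((-4/9)))*(1 + (1*(¼) - 1/((-4/9)))))² = ((¼ - 1/((-4*⅑)))*(1 + (¼ - 1/((-4*⅑)))))² = ((¼ - 1/(-4/9))*(1 + (¼ - 1/(-4/9))))² = ((¼ - 1*(-9/4))*(1 + (¼ - 1*(-9/4))))² = ((¼ + 9/4)*(1 + (¼ + 9/4)))² = (5*(1 + 5/2)/2)² = ((5/2)*(7/2))² = (35/4)² = 1225/16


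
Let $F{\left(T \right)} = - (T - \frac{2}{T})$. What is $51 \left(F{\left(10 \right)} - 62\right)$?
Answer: $- \frac{18309}{5} \approx -3661.8$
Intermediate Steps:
$F{\left(T \right)} = - T + \frac{2}{T}$ ($F{\left(T \right)} = - (T - \frac{2}{T}) = - T + \frac{2}{T}$)
$51 \left(F{\left(10 \right)} - 62\right) = 51 \left(\left(\left(-1\right) 10 + \frac{2}{10}\right) - 62\right) = 51 \left(\left(-10 + 2 \cdot \frac{1}{10}\right) - 62\right) = 51 \left(\left(-10 + \frac{1}{5}\right) - 62\right) = 51 \left(- \frac{49}{5} - 62\right) = 51 \left(- \frac{359}{5}\right) = - \frac{18309}{5}$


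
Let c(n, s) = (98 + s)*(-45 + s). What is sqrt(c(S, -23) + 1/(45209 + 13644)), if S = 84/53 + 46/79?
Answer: I*sqrt(17664745547047)/58853 ≈ 71.414*I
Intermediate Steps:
S = 9074/4187 (S = 84*(1/53) + 46*(1/79) = 84/53 + 46/79 = 9074/4187 ≈ 2.1672)
c(n, s) = (-45 + s)*(98 + s)
sqrt(c(S, -23) + 1/(45209 + 13644)) = sqrt((-4410 + (-23)**2 + 53*(-23)) + 1/(45209 + 13644)) = sqrt((-4410 + 529 - 1219) + 1/58853) = sqrt(-5100 + 1/58853) = sqrt(-300150299/58853) = I*sqrt(17664745547047)/58853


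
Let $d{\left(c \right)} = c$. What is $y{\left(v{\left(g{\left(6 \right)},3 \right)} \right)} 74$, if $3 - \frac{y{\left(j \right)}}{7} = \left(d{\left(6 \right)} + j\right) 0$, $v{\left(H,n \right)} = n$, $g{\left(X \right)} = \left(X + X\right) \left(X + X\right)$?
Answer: $1554$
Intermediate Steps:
$g{\left(X \right)} = 4 X^{2}$ ($g{\left(X \right)} = 2 X 2 X = 4 X^{2}$)
$y{\left(j \right)} = 21$ ($y{\left(j \right)} = 21 - 7 \left(6 + j\right) 0 = 21 - 0 = 21 + 0 = 21$)
$y{\left(v{\left(g{\left(6 \right)},3 \right)} \right)} 74 = 21 \cdot 74 = 1554$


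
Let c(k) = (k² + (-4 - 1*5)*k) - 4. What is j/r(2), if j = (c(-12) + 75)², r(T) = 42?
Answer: 104329/42 ≈ 2484.0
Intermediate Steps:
c(k) = -4 + k² - 9*k (c(k) = (k² + (-4 - 5)*k) - 4 = (k² - 9*k) - 4 = -4 + k² - 9*k)
j = 104329 (j = ((-4 + (-12)² - 9*(-12)) + 75)² = ((-4 + 144 + 108) + 75)² = (248 + 75)² = 323² = 104329)
j/r(2) = 104329/42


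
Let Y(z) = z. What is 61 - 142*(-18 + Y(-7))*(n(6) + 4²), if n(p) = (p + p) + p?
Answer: 120761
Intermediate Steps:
n(p) = 3*p (n(p) = 2*p + p = 3*p)
61 - 142*(-18 + Y(-7))*(n(6) + 4²) = 61 - 142*(-18 - 7)*(3*6 + 4²) = 61 - (-3550)*(18 + 16) = 61 - (-3550)*34 = 61 - 142*(-850) = 61 + 120700 = 120761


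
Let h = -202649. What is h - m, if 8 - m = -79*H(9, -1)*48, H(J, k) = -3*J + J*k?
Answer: -66145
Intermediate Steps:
m = -136504 (m = 8 - (-711*(-3 - 1))*48 = 8 - (-711*(-4))*48 = 8 - (-79*(-36))*48 = 8 - 2844*48 = 8 - 1*136512 = 8 - 136512 = -136504)
h - m = -202649 - 1*(-136504) = -202649 + 136504 = -66145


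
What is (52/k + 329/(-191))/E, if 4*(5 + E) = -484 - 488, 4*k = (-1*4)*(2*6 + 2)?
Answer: 7269/331576 ≈ 0.021923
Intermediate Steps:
k = -14 (k = ((-1*4)*(2*6 + 2))/4 = (-4*(12 + 2))/4 = (-4*14)/4 = (1/4)*(-56) = -14)
E = -248 (E = -5 + (-484 - 488)/4 = -5 + (1/4)*(-972) = -5 - 243 = -248)
(52/k + 329/(-191))/E = (52/(-14) + 329/(-191))/(-248) = (52*(-1/14) + 329*(-1/191))*(-1/248) = (-26/7 - 329/191)*(-1/248) = -7269/1337*(-1/248) = 7269/331576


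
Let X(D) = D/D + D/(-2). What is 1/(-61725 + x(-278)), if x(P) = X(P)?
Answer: -1/61585 ≈ -1.6238e-5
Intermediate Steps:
X(D) = 1 - D/2 (X(D) = 1 + D*(-1/2) = 1 - D/2)
x(P) = 1 - P/2
1/(-61725 + x(-278)) = 1/(-61725 + (1 - 1/2*(-278))) = 1/(-61725 + (1 + 139)) = 1/(-61725 + 140) = 1/(-61585) = -1/61585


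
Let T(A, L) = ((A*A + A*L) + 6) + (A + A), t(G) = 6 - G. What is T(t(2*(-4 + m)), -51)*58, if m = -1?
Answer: -30276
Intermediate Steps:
T(A, L) = 6 + A² + 2*A + A*L (T(A, L) = ((A² + A*L) + 6) + 2*A = (6 + A² + A*L) + 2*A = 6 + A² + 2*A + A*L)
T(t(2*(-4 + m)), -51)*58 = (6 + (6 - 2*(-4 - 1))² + 2*(6 - 2*(-4 - 1)) + (6 - 2*(-4 - 1))*(-51))*58 = (6 + (6 - 2*(-5))² + 2*(6 - 2*(-5)) + (6 - 2*(-5))*(-51))*58 = (6 + (6 - 1*(-10))² + 2*(6 - 1*(-10)) + (6 - 1*(-10))*(-51))*58 = (6 + (6 + 10)² + 2*(6 + 10) + (6 + 10)*(-51))*58 = (6 + 16² + 2*16 + 16*(-51))*58 = (6 + 256 + 32 - 816)*58 = -522*58 = -30276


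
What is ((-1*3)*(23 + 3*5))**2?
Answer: 12996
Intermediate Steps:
((-1*3)*(23 + 3*5))**2 = (-3*(23 + 15))**2 = (-3*38)**2 = (-114)**2 = 12996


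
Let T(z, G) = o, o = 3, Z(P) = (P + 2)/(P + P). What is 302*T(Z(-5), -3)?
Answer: 906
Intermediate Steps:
Z(P) = (2 + P)/(2*P) (Z(P) = (2 + P)/((2*P)) = (2 + P)*(1/(2*P)) = (2 + P)/(2*P))
T(z, G) = 3
302*T(Z(-5), -3) = 302*3 = 906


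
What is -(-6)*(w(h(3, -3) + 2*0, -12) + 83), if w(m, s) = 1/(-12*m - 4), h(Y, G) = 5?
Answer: 15933/32 ≈ 497.91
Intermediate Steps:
w(m, s) = 1/(-4 - 12*m)
-(-6)*(w(h(3, -3) + 2*0, -12) + 83) = -(-6)*(-1/(4 + 12*(5 + 2*0)) + 83) = -(-6)*(-1/(4 + 12*(5 + 0)) + 83) = -(-6)*(-1/(4 + 12*5) + 83) = -(-6)*(-1/(4 + 60) + 83) = -(-6)*(-1/64 + 83) = -(-6)*5311/64 = -1*(-15933/32) = 15933/32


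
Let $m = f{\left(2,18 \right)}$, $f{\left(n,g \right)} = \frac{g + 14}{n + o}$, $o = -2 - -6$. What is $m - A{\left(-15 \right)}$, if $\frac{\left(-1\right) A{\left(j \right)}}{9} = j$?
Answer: $- \frac{389}{3} \approx -129.67$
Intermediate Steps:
$o = 4$ ($o = -2 + 6 = 4$)
$A{\left(j \right)} = - 9 j$
$f{\left(n,g \right)} = \frac{14 + g}{4 + n}$ ($f{\left(n,g \right)} = \frac{g + 14}{n + 4} = \frac{14 + g}{4 + n}$)
$m = \frac{16}{3}$ ($m = \frac{14 + 18}{4 + 2} = \frac{1}{6} \cdot 32 = \frac{16}{3} \approx 5.3333$)
$m - A{\left(-15 \right)} = \frac{16}{3} - \left(-9\right) \left(-15\right) = \frac{16}{3} - 135 = - \frac{389}{3}$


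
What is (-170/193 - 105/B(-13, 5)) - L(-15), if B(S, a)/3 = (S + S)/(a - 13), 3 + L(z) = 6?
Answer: -36757/2509 ≈ -14.650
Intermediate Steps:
L(z) = 3 (L(z) = -3 + 6 = 3)
B(S, a) = 6*S/(-13 + a) (B(S, a) = 3*((S + S)/(a - 13)) = 3*((2*S)/(-13 + a)) = 3*(2*S/(-13 + a)) = 6*S/(-13 + a))
(-170/193 - 105/B(-13, 5)) - L(-15) = (-170/193 - 105/(6*(-13)/(-13 + 5))) - 1*3 = (-170*1/193 - 105/(6*(-13)/(-8))) - 3 = (-170/193 - 105/(6*(-13)*(-1/8))) - 3 = (-170/193 - 105/39/4) - 3 = (-170/193 - 105*4/39) - 3 = (-170/193 - 140/13) - 3 = -29230/2509 - 3 = -36757/2509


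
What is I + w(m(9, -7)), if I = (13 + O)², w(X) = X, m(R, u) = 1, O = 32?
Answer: 2026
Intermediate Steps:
I = 2025 (I = (13 + 32)² = 45² = 2025)
I + w(m(9, -7)) = 2025 + 1 = 2026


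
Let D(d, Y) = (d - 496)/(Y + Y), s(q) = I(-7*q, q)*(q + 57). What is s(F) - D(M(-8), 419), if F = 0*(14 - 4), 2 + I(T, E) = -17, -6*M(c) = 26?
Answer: -2721161/2514 ≈ -1082.4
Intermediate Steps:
M(c) = -13/3 (M(c) = -1/6*26 = -13/3)
I(T, E) = -19 (I(T, E) = -2 - 17 = -19)
F = 0 (F = 0*10 = 0)
s(q) = -1083 - 19*q (s(q) = -19*(q + 57) = -19*(57 + q) = -1083 - 19*q)
D(d, Y) = (-496 + d)/(2*Y) (D(d, Y) = (-496 + d)/((2*Y)) = (-496 + d)*(1/(2*Y)) = (-496 + d)/(2*Y))
s(F) - D(M(-8), 419) = (-1083 - 19*0) - (-496 - 13/3)/(2*419) = (-1083 + 0) - (-1501)/(2*419*3) = -1083 - 1*(-1501/2514) = -1083 + 1501/2514 = -2721161/2514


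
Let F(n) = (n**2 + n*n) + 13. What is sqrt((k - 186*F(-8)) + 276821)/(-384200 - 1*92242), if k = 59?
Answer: -sqrt(250654)/476442 ≈ -0.0010508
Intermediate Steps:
F(n) = 13 + 2*n**2 (F(n) = (n**2 + n**2) + 13 = 2*n**2 + 13 = 13 + 2*n**2)
sqrt((k - 186*F(-8)) + 276821)/(-384200 - 1*92242) = sqrt((59 - 186*(13 + 2*(-8)**2)) + 276821)/(-384200 - 1*92242) = sqrt((59 - 186*(13 + 2*64)) + 276821)/(-384200 - 92242) = sqrt((59 - 186*(13 + 128)) + 276821)/(-476442) = sqrt((59 - 186*141) + 276821)*(-1/476442) = sqrt((59 - 26226) + 276821)*(-1/476442) = sqrt(-26167 + 276821)*(-1/476442) = sqrt(250654)*(-1/476442) = -sqrt(250654)/476442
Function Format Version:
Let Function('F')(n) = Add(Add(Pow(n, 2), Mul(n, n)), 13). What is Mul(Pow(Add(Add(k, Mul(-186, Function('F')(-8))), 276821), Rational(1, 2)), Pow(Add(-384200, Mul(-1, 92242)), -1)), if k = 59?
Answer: Mul(Rational(-1, 476442), Pow(250654, Rational(1, 2))) ≈ -0.0010508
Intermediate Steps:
Function('F')(n) = Add(13, Mul(2, Pow(n, 2))) (Function('F')(n) = Add(Add(Pow(n, 2), Pow(n, 2)), 13) = Add(Mul(2, Pow(n, 2)), 13) = Add(13, Mul(2, Pow(n, 2))))
Mul(Pow(Add(Add(k, Mul(-186, Function('F')(-8))), 276821), Rational(1, 2)), Pow(Add(-384200, Mul(-1, 92242)), -1)) = Mul(Pow(Add(Add(59, Mul(-186, Add(13, Mul(2, Pow(-8, 2))))), 276821), Rational(1, 2)), Pow(Add(-384200, Mul(-1, 92242)), -1)) = Mul(Pow(Add(Add(59, Mul(-186, Add(13, Mul(2, 64)))), 276821), Rational(1, 2)), Pow(Add(-384200, -92242), -1)) = Mul(Pow(Add(Add(59, Mul(-186, Add(13, 128))), 276821), Rational(1, 2)), Pow(-476442, -1)) = Mul(Pow(Add(Add(59, Mul(-186, 141)), 276821), Rational(1, 2)), Rational(-1, 476442)) = Mul(Pow(Add(Add(59, -26226), 276821), Rational(1, 2)), Rational(-1, 476442)) = Mul(Pow(Add(-26167, 276821), Rational(1, 2)), Rational(-1, 476442)) = Mul(Pow(250654, Rational(1, 2)), Rational(-1, 476442)) = Mul(Rational(-1, 476442), Pow(250654, Rational(1, 2)))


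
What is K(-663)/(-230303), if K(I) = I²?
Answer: -439569/230303 ≈ -1.9087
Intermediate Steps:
K(-663)/(-230303) = (-663)²/(-230303) = 439569*(-1/230303) = -439569/230303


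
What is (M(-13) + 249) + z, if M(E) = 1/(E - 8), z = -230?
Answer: 398/21 ≈ 18.952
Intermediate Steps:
M(E) = 1/(-8 + E)
(M(-13) + 249) + z = (1/(-8 - 13) + 249) - 230 = (1/(-21) + 249) - 230 = (-1/21 + 249) - 230 = 5228/21 - 230 = 398/21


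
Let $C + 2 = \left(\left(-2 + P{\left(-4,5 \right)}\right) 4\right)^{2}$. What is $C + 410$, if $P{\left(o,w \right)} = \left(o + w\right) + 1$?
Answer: $408$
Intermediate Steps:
$P{\left(o,w \right)} = 1 + o + w$
$C = -2$ ($C = -2 + \left(\left(-2 + \left(1 - 4 + 5\right)\right) 4\right)^{2} = -2 + \left(\left(-2 + 2\right) 4\right)^{2} = -2 + \left(0 \cdot 4\right)^{2} = -2 + 0^{2} = -2 + 0 = -2$)
$C + 410 = -2 + 410 = 408$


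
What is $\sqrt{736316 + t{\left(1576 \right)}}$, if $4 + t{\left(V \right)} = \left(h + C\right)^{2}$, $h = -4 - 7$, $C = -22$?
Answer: $7 \sqrt{15049} \approx 858.72$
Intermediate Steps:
$h = -11$ ($h = -4 - 7 = -11$)
$t{\left(V \right)} = 1085$ ($t{\left(V \right)} = -4 + \left(-11 - 22\right)^{2} = -4 + \left(-33\right)^{2} = -4 + 1089 = 1085$)
$\sqrt{736316 + t{\left(1576 \right)}} = \sqrt{736316 + 1085} = \sqrt{737401} = 7 \sqrt{15049}$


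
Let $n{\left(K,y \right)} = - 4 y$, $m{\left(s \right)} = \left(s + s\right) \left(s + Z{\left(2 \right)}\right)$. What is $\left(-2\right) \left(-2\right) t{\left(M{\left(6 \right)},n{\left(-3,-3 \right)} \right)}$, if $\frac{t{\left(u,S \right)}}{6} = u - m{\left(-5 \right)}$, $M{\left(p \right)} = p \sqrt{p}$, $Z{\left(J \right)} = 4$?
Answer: $-240 + 144 \sqrt{6} \approx 112.73$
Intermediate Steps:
$M{\left(p \right)} = p^{\frac{3}{2}}$
$m{\left(s \right)} = 2 s \left(4 + s\right)$ ($m{\left(s \right)} = \left(s + s\right) \left(s + 4\right) = 2 s \left(4 + s\right)$)
$t{\left(u,S \right)} = -60 + 6 u$ ($t{\left(u,S \right)} = 6 \left(u - 2 \left(-5\right) \left(4 - 5\right)\right) = 6 \left(u - 2 \left(-5\right) \left(-1\right)\right) = 6 \left(u - 10\right) = 6 \left(-10 + u\right) = -60 + 6 u$)
$\left(-2\right) \left(-2\right) t{\left(M{\left(6 \right)},n{\left(-3,-3 \right)} \right)} = \left(-2\right) \left(-2\right) \left(-60 + 6 \cdot 6^{\frac{3}{2}}\right) = 4 \left(-60 + 6 \cdot 6 \sqrt{6}\right) = 4 \left(-60 + 36 \sqrt{6}\right) = -240 + 144 \sqrt{6}$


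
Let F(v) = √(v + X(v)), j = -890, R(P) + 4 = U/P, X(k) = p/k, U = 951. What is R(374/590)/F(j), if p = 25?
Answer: -279797*I*√1127986/5925095 ≈ -50.153*I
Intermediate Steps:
X(k) = 25/k
R(P) = -4 + 951/P
F(v) = √(v + 25/v)
R(374/590)/F(j) = (-4 + 951/((374/590)))/(√(-890 + 25/(-890))) = (-4 + 951/((374*(1/590))))/(√(-890 + 25*(-1/890))) = (-4 + 951/(187/295))/(√(-890 - 5/178)) = (-4 + 951*(295/187))/(√(-158425/178)) = (-4 + 280545/187)/((5*I*√1127986/178)) = 279797*(-I*√1127986/31685)/187 = -279797*I*√1127986/5925095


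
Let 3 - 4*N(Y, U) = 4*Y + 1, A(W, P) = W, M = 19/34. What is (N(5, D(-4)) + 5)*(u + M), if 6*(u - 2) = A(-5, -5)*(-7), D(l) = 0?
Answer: 214/51 ≈ 4.1961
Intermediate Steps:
M = 19/34 (M = 19*(1/34) = 19/34 ≈ 0.55882)
N(Y, U) = ½ - Y (N(Y, U) = ¾ - (4*Y + 1)/4 = ¾ - (1 + 4*Y)/4 = ¾ + (-¼ - Y) = ½ - Y)
u = 47/6 (u = 2 + (-5*(-7))/6 = 2 + (⅙)*35 = 2 + 35/6 = 47/6 ≈ 7.8333)
(N(5, D(-4)) + 5)*(u + M) = ((½ - 1*5) + 5)*(47/6 + 19/34) = ((½ - 5) + 5)*(428/51) = (-9/2 + 5)*(428/51) = (½)*(428/51) = 214/51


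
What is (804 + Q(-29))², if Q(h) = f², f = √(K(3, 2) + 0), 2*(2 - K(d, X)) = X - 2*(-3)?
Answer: 643204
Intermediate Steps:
K(d, X) = -1 - X/2 (K(d, X) = 2 - (X - 2*(-3))/2 = 2 - (X + 6)/2 = 2 - (6 + X)/2 = 2 + (-3 - X/2) = -1 - X/2)
f = I*√2 (f = √((-1 - ½*2) + 0) = √((-1 - 1) + 0) = √(-2 + 0) = √(-2) = I*√2 ≈ 1.4142*I)
Q(h) = -2 (Q(h) = (I*√2)² = -2)
(804 + Q(-29))² = (804 - 2)² = 802² = 643204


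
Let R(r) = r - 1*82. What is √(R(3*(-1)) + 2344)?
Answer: 3*√251 ≈ 47.529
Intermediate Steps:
R(r) = -82 + r (R(r) = r - 82 = -82 + r)
√(R(3*(-1)) + 2344) = √((-82 + 3*(-1)) + 2344) = √((-82 - 3) + 2344) = √(-85 + 2344) = √2259 = 3*√251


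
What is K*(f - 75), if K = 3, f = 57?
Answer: -54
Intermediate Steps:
K*(f - 75) = 3*(57 - 75) = 3*(-18) = -54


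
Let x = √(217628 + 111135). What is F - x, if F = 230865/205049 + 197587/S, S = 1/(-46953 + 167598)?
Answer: 4887934197603000/205049 - √328763 ≈ 2.3838e+10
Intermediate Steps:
S = 1/120645 ≈ 8.2888e-6
x = √328763 ≈ 573.38
F = 4887934197603000/205049 (F = 230865/205049 + 197587/(1/120645) = 230865*(1/205049) + 197587*120645 = 230865/205049 + 23837883615 = 4887934197603000/205049 ≈ 2.3838e+10)
F - x = 4887934197603000/205049 - √328763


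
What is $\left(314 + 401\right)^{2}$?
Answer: $511225$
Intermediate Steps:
$\left(314 + 401\right)^{2} = 715^{2} = 511225$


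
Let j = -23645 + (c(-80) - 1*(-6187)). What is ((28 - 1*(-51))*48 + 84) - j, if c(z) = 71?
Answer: 21263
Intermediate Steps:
j = -17387 (j = -23645 + (71 - 1*(-6187)) = -23645 + (71 + 6187) = -23645 + 6258 = -17387)
((28 - 1*(-51))*48 + 84) - j = ((28 - 1*(-51))*48 + 84) - 1*(-17387) = ((28 + 51)*48 + 84) + 17387 = (79*48 + 84) + 17387 = (3792 + 84) + 17387 = 3876 + 17387 = 21263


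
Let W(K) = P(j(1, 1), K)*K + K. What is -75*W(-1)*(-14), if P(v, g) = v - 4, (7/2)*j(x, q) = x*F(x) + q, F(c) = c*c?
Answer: 2550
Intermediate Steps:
F(c) = c²
j(x, q) = 2*q/7 + 2*x³/7 (j(x, q) = 2*(x*x² + q)/7 = 2*(x³ + q)/7 = 2*(q + x³)/7 = 2*q/7 + 2*x³/7)
P(v, g) = -4 + v
W(K) = -17*K/7 (W(K) = (-4 + ((2/7)*1 + (2/7)*1³))*K + K = (-4 + (2/7 + (2/7)*1))*K + K = (-4 + (2/7 + 2/7))*K + K = (-4 + 4/7)*K + K = -24*K/7 + K = -17*K/7)
-75*W(-1)*(-14) = -(-1275)*(-1)/7*(-14) = -75*17/7*(-14) = -1275/7*(-14) = 2550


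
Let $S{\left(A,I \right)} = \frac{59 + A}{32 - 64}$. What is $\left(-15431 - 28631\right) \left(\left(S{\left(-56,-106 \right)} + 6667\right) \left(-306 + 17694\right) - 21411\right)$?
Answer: $- \frac{20427628741209}{4} \approx -5.1069 \cdot 10^{12}$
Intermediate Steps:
$S{\left(A,I \right)} = - \frac{59}{32} - \frac{A}{32}$ ($S{\left(A,I \right)} = \frac{59 + A}{-32} = \left(59 + A\right) \left(- \frac{1}{32}\right) = - \frac{59}{32} - \frac{A}{32}$)
$\left(-15431 - 28631\right) \left(\left(S{\left(-56,-106 \right)} + 6667\right) \left(-306 + 17694\right) - 21411\right) = \left(-15431 - 28631\right) \left(\left(\left(- \frac{59}{32} - - \frac{7}{4}\right) + 6667\right) \left(-306 + 17694\right) - 21411\right) = - 44062 \left(\left(\left(- \frac{59}{32} + \frac{7}{4}\right) + 6667\right) 17388 - 21411\right) = - 44062 \left(\left(- \frac{3}{32} + 6667\right) 17388 - 21411\right) = - 44062 \left(\frac{213341}{32} \cdot 17388 - 21411\right) = - 44062 \left(\frac{927393327}{8} - 21411\right) = \left(-44062\right) \frac{927222039}{8} = - \frac{20427628741209}{4}$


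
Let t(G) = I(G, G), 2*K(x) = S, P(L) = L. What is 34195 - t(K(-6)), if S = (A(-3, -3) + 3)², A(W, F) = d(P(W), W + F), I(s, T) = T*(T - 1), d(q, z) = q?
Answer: 34195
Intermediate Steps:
I(s, T) = T*(-1 + T)
A(W, F) = W
S = 0 (S = (-3 + 3)² = 0² = 0)
K(x) = 0 (K(x) = (½)*0 = 0)
t(G) = G*(-1 + G)
34195 - t(K(-6)) = 34195 - 0*(-1 + 0) = 34195 - 0*(-1) = 34195 - 1*0 = 34195 + 0 = 34195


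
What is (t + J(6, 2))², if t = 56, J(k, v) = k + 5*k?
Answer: 8464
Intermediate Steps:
J(k, v) = 6*k
(t + J(6, 2))² = (56 + 6*6)² = (56 + 36)² = 92² = 8464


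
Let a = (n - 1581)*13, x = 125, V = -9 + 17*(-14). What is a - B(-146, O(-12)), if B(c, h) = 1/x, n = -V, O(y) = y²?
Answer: -2167751/125 ≈ -17342.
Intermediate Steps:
V = -247 (V = -9 - 238 = -247)
n = 247 (n = -1*(-247) = 247)
a = -17342 (a = (247 - 1581)*13 = -1334*13 = -17342)
B(c, h) = 1/125
a - B(-146, O(-12)) = -17342 - 1*1/125 = -17342 - 1/125 = -2167751/125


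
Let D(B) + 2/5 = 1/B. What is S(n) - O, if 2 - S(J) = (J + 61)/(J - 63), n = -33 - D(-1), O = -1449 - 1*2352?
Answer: 1798966/473 ≈ 3803.3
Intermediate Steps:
D(B) = -⅖ + 1/B
O = -3801 (O = -1449 - 2352 = -3801)
n = -158/5 (n = -33 - (-⅖ + 1/(-1)) = -33 - (-⅖ - 1) = -33 - 1*(-7/5) = -33 + 7/5 = -158/5 ≈ -31.600)
S(J) = 2 - (61 + J)/(-63 + J) (S(J) = 2 - (J + 61)/(J - 63) = 2 - (61 + J)/(-63 + J))
S(n) - O = (-187 - 158/5)/(-63 - 158/5) - 1*(-3801) = -1093/5/(-473/5) + 3801 = -5/473*(-1093/5) + 3801 = 1093/473 + 3801 = 1798966/473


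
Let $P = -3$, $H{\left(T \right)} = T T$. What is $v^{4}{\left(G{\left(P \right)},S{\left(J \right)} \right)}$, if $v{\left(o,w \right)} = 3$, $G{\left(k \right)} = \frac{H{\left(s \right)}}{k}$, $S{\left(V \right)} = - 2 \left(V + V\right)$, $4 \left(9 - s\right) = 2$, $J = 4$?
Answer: $81$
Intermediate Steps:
$s = \frac{17}{2}$ ($s = 9 - \frac{1}{2} = \frac{17}{2} \approx 8.5$)
$H{\left(T \right)} = T^{2}$
$S{\left(V \right)} = - 4 V$ ($S{\left(V \right)} = - 2 \cdot 2 V = - 4 V$)
$G{\left(k \right)} = \frac{289}{4 k}$ ($G{\left(k \right)} = \frac{\left(\frac{17}{2}\right)^{2}}{k} = \frac{289}{4 k}$)
$v^{4}{\left(G{\left(P \right)},S{\left(J \right)} \right)} = 3^{4} = 81$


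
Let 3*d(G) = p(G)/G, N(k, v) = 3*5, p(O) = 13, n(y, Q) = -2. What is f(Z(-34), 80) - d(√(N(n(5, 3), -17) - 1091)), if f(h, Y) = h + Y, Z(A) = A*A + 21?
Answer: 1257 + 13*I*√269/1614 ≈ 1257.0 + 0.1321*I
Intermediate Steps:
N(k, v) = 15
d(G) = 13/(3*G) (d(G) = (13/G)/3 = 13/(3*G))
Z(A) = 21 + A² (Z(A) = A² + 21 = 21 + A²)
f(h, Y) = Y + h
f(Z(-34), 80) - d(√(N(n(5, 3), -17) - 1091)) = (80 + (21 + (-34)²)) - 13/(3*(√(15 - 1091))) = (80 + (21 + 1156)) - 13/(3*(√(-1076))) = (80 + 1177) - 13/(3*(2*I*√269)) = 1257 - 13*(-I*√269/538)/3 = 1257 - (-13)*I*√269/1614 = 1257 + 13*I*√269/1614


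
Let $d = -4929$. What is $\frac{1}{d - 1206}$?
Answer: $- \frac{1}{6135} \approx -0.000163$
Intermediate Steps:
$\frac{1}{d - 1206} = \frac{1}{-4929 - 1206} = \frac{1}{-6135} = - \frac{1}{6135}$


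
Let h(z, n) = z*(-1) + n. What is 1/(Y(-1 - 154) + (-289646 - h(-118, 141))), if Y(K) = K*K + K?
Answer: -1/266035 ≈ -3.7589e-6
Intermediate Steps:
h(z, n) = n - z (h(z, n) = -z + n = n - z)
Y(K) = K + K**2 (Y(K) = K**2 + K = K + K**2)
1/(Y(-1 - 154) + (-289646 - h(-118, 141))) = 1/((-1 - 154)*(1 + (-1 - 154)) + (-289646 - (141 - 1*(-118)))) = 1/(-155*(1 - 155) + (-289646 - (141 + 118))) = 1/(-155*(-154) + (-289646 - 1*259)) = 1/(23870 + (-289646 - 259)) = 1/(23870 - 289905) = 1/(-266035) = -1/266035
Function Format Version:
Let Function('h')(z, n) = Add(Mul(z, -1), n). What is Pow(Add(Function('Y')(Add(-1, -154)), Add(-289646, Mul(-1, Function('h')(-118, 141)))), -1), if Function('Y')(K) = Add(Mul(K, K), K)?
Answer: Rational(-1, 266035) ≈ -3.7589e-6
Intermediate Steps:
Function('h')(z, n) = Add(n, Mul(-1, z)) (Function('h')(z, n) = Add(Mul(-1, z), n) = Add(n, Mul(-1, z)))
Function('Y')(K) = Add(K, Pow(K, 2)) (Function('Y')(K) = Add(Pow(K, 2), K) = Add(K, Pow(K, 2)))
Pow(Add(Function('Y')(Add(-1, -154)), Add(-289646, Mul(-1, Function('h')(-118, 141)))), -1) = Pow(Add(Mul(Add(-1, -154), Add(1, Add(-1, -154))), Add(-289646, Mul(-1, Add(141, Mul(-1, -118))))), -1) = Pow(Add(Mul(-155, Add(1, -155)), Add(-289646, Mul(-1, Add(141, 118)))), -1) = Pow(Add(Mul(-155, -154), Add(-289646, Mul(-1, 259))), -1) = Pow(Add(23870, Add(-289646, -259)), -1) = Pow(Add(23870, -289905), -1) = Pow(-266035, -1) = Rational(-1, 266035)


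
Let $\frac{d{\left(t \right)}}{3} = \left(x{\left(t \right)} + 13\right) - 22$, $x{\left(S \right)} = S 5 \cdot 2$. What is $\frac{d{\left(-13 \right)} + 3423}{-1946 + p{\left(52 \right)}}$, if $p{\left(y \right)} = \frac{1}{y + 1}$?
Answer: $- \frac{53106}{34379} \approx -1.5447$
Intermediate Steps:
$x{\left(S \right)} = 10 S$ ($x{\left(S \right)} = 5 S 2 = 10 S$)
$d{\left(t \right)} = -27 + 30 t$ ($d{\left(t \right)} = 3 \left(\left(10 t + 13\right) - 22\right) = 3 \left(\left(13 + 10 t\right) - 22\right) = 3 \left(-9 + 10 t\right) = -27 + 30 t$)
$p{\left(y \right)} = \frac{1}{1 + y}$
$\frac{d{\left(-13 \right)} + 3423}{-1946 + p{\left(52 \right)}} = \frac{\left(-27 + 30 \left(-13\right)\right) + 3423}{-1946 + \frac{1}{1 + 52}} = \frac{\left(-27 - 390\right) + 3423}{-1946 + \frac{1}{53}} = \frac{-417 + 3423}{-1946 + \frac{1}{53}} = \frac{3006}{- \frac{103137}{53}} = 3006 \left(- \frac{53}{103137}\right) = - \frac{53106}{34379}$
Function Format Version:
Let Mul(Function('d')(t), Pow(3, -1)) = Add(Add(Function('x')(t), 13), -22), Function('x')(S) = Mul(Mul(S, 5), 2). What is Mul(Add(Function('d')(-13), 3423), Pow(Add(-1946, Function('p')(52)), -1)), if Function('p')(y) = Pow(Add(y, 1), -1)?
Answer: Rational(-53106, 34379) ≈ -1.5447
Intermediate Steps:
Function('x')(S) = Mul(10, S) (Function('x')(S) = Mul(Mul(5, S), 2) = Mul(10, S))
Function('d')(t) = Add(-27, Mul(30, t)) (Function('d')(t) = Mul(3, Add(Add(Mul(10, t), 13), -22)) = Mul(3, Add(Add(13, Mul(10, t)), -22)) = Mul(3, Add(-9, Mul(10, t))) = Add(-27, Mul(30, t)))
Function('p')(y) = Pow(Add(1, y), -1)
Mul(Add(Function('d')(-13), 3423), Pow(Add(-1946, Function('p')(52)), -1)) = Mul(Add(Add(-27, Mul(30, -13)), 3423), Pow(Add(-1946, Pow(Add(1, 52), -1)), -1)) = Mul(Add(Add(-27, -390), 3423), Pow(Add(-1946, Pow(53, -1)), -1)) = Mul(Add(-417, 3423), Pow(Add(-1946, Rational(1, 53)), -1)) = Mul(3006, Pow(Rational(-103137, 53), -1)) = Mul(3006, Rational(-53, 103137)) = Rational(-53106, 34379)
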